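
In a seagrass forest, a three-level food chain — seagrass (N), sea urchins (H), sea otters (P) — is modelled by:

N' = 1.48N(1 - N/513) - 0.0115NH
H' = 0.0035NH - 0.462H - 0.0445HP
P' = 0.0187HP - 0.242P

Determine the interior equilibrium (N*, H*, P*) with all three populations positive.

From dP/dt = 0: 0.0187H* = 0.242, so H* = 12.9.
From dN/dt = 0: 1.48(1 - N*/513) = 0.0115·12.9, giving N* = 513·(1 - 0.101) = 461.
From dH/dt = 0: 0.0035·461 - 0.462 = 0.0445P*, so P* = 1.15/0.0445 = 25.9.

N* ≈ 461, H* ≈ 12.9, P* ≈ 25.9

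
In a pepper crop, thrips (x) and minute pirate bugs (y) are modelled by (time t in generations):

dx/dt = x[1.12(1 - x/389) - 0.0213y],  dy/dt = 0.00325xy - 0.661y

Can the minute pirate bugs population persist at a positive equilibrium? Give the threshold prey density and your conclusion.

Threshold x = 203; K > 203, so yes, the predator persists.

The predator equation gives dy/dt > 0 only when x > 0.661/0.00325 = 203.
Without the predator, x → K = 389. Since 389 > 203, the predator can invade and persist.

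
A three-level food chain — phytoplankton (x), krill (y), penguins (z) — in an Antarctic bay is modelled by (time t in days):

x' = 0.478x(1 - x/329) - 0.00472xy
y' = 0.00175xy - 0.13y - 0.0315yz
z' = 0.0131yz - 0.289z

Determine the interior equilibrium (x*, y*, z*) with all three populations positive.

From dz/dt = 0: 0.0131y* = 0.289, so y* = 22.1.
From dx/dt = 0: 0.478(1 - x*/329) = 0.00472·22.1, giving x* = 329·(1 - 0.218) = 257.
From dy/dt = 0: 0.00175·257 - 0.13 = 0.0315z*, so z* = 0.32/0.0315 = 10.2.

x* ≈ 257, y* ≈ 22.1, z* ≈ 10.2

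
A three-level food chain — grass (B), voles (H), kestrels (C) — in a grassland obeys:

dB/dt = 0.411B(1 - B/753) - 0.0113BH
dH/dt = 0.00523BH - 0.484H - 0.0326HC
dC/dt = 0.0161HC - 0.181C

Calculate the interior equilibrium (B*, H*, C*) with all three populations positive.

From dC/dt = 0: 0.0161H* = 0.181, so H* = 11.2.
From dB/dt = 0: 0.411(1 - B*/753) = 0.0113·11.2, giving B* = 753·(1 - 0.309) = 520.
From dH/dt = 0: 0.00523·520 - 0.484 = 0.0326C*, so C* = 2.24/0.0326 = 68.6.

B* ≈ 520, H* ≈ 11.2, C* ≈ 68.6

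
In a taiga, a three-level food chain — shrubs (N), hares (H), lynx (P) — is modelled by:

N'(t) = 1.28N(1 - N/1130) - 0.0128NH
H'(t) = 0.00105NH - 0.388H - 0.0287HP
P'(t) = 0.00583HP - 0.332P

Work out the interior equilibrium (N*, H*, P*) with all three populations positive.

N* ≈ 487, H* ≈ 56.9, P* ≈ 4.28

From dP/dt = 0: 0.00583H* = 0.332, so H* = 56.9.
From dN/dt = 0: 1.28(1 - N*/1130) = 0.0128·56.9, giving N* = 1130·(1 - 0.569) = 487.
From dH/dt = 0: 0.00105·487 - 0.388 = 0.0287P*, so P* = 0.123/0.0287 = 4.28.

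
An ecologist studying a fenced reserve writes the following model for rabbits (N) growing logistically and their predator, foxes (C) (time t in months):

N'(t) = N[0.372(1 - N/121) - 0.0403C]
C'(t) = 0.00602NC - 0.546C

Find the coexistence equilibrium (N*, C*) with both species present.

From dC/dt = 0 with C > 0: 0.00602N* = 0.546, so N* = 90.7.
Substitute into dN/dt = 0: 0.372(1 - 90.7/121) = 0.0403C*.
The bracket is 0.25, giving C* = 0.0932/0.0403 = 2.31.

N* ≈ 90.7, C* ≈ 2.31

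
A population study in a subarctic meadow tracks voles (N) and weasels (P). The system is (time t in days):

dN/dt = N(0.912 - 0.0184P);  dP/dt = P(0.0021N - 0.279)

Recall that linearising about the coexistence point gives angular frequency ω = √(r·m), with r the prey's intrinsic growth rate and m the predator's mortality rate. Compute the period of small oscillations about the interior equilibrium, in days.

T ≈ 12.5 days

Here r = 0.912 and m = 0.279, so r·m = 0.254.
ω = √0.254 = 0.504 per day, hence T = 2π/ω ≈ 12.5 days.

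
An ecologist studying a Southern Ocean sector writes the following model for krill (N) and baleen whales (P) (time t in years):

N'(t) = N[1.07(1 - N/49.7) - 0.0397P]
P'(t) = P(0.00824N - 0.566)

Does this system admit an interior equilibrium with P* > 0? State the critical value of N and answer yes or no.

Threshold N = 68.7; K < 68.7, so no, the predator goes extinct.

The predator equation gives dP/dt > 0 only when N > 0.566/0.00824 = 68.7.
Without the predator, N → K = 49.7. Since 49.7 < 68.7, the predator cannot invade.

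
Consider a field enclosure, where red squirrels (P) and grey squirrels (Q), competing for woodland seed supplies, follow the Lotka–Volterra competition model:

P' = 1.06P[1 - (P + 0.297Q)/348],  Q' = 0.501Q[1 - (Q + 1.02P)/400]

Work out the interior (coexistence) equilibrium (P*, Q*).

P* ≈ 329, Q* ≈ 64.6

Setting both brackets to zero gives the nullclines P + 0.297Q = 348 and 1.02P + Q = 400.
Substituting Q = 400 - 1.02P into the first: P(1 - 0.297·1.02) = 348 - 0.297·400.
So P* = 229/0.697 = 329, and then Q* = 400 - 1.02·329 = 64.6.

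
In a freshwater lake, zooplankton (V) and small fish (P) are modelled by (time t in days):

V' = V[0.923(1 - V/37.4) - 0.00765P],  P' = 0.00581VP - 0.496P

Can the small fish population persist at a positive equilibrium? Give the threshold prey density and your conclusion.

The predator equation gives dP/dt > 0 only when V > 0.496/0.00581 = 85.4.
Without the predator, V → K = 37.4. Since 37.4 < 85.4, the predator cannot invade.

Threshold V = 85.4; K < 85.4, so no, the predator goes extinct.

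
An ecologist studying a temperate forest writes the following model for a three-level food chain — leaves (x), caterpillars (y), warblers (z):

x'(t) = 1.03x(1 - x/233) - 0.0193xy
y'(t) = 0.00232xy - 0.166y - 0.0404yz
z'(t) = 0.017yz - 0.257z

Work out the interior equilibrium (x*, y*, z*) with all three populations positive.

From dz/dt = 0: 0.017y* = 0.257, so y* = 15.1.
From dx/dt = 0: 1.03(1 - x*/233) = 0.0193·15.1, giving x* = 233·(1 - 0.283) = 167.
From dy/dt = 0: 0.00232·167 - 0.166 = 0.0404z*, so z* = 0.221/0.0404 = 5.48.

x* ≈ 167, y* ≈ 15.1, z* ≈ 5.48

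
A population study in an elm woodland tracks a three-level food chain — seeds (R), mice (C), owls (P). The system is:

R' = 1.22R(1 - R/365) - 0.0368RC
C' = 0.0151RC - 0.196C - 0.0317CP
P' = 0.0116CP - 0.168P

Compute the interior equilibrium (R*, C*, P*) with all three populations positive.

From dP/dt = 0: 0.0116C* = 0.168, so C* = 14.5.
From dR/dt = 0: 1.22(1 - R*/365) = 0.0368·14.5, giving R* = 365·(1 - 0.437) = 206.
From dC/dt = 0: 0.0151·206 - 0.196 = 0.0317P*, so P* = 2.91/0.0317 = 91.7.

R* ≈ 206, C* ≈ 14.5, P* ≈ 91.7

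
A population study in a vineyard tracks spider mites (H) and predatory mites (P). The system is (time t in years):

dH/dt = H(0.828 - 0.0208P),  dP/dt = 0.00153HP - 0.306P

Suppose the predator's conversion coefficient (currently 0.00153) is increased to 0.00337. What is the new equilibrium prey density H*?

At the interior fixed point, setting dP/dt = 0 with P > 0 fixes H* = (predator death rate)/(HP coefficient) — independent of the other coefficients.
With the change, H* = 0.306/0.00337 = 90.8; it falls from 200.

H* ≈ 90.8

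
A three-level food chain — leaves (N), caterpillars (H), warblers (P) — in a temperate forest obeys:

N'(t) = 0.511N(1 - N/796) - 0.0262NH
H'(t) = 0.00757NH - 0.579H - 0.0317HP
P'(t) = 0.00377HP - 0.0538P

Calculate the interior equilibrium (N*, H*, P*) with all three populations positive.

From dP/dt = 0: 0.00377H* = 0.0538, so H* = 14.3.
From dN/dt = 0: 0.511(1 - N*/796) = 0.0262·14.3, giving N* = 796·(1 - 0.732) = 214.
From dH/dt = 0: 0.00757·214 - 0.579 = 0.0317P*, so P* = 1.04/0.0317 = 32.7.

N* ≈ 214, H* ≈ 14.3, P* ≈ 32.7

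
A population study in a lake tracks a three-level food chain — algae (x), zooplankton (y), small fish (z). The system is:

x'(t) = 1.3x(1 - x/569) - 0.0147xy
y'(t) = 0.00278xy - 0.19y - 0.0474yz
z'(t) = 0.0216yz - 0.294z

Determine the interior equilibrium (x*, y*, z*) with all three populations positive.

From dz/dt = 0: 0.0216y* = 0.294, so y* = 13.6.
From dx/dt = 0: 1.3(1 - x*/569) = 0.0147·13.6, giving x* = 569·(1 - 0.154) = 481.
From dy/dt = 0: 0.00278·481 - 0.19 = 0.0474z*, so z* = 1.15/0.0474 = 24.2.

x* ≈ 481, y* ≈ 13.6, z* ≈ 24.2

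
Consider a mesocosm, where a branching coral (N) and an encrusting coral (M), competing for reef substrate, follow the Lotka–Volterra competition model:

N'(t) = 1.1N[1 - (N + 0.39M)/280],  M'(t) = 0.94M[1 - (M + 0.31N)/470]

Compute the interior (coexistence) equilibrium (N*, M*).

Setting both brackets to zero gives the nullclines N + 0.39M = 280 and 0.31N + M = 470.
Substituting M = 470 - 0.31N into the first: N(1 - 0.39·0.31) = 280 - 0.39·470.
So N* = 96.7/0.879 = 110, and then M* = 470 - 0.31·110 = 436.

N* ≈ 110, M* ≈ 436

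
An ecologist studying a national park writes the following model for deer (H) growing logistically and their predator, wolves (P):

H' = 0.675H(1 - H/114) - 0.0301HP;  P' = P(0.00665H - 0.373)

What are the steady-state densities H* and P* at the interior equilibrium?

H* ≈ 56.1, P* ≈ 11.4

From dP/dt = 0 with P > 0: 0.00665H* = 0.373, so H* = 56.1.
Substitute into dH/dt = 0: 0.675(1 - 56.1/114) = 0.0301P*.
The bracket is 0.508, giving P* = 0.343/0.0301 = 11.4.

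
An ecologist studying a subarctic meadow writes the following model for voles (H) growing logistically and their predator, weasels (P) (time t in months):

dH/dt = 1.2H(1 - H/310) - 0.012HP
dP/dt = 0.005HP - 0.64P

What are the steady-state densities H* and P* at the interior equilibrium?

From dP/dt = 0 with P > 0: 0.005H* = 0.64, so H* = 128.
Substitute into dH/dt = 0: 1.2(1 - 128/310) = 0.012P*.
The bracket is 0.587, giving P* = 0.705/0.012 = 58.7.

H* ≈ 128, P* ≈ 58.7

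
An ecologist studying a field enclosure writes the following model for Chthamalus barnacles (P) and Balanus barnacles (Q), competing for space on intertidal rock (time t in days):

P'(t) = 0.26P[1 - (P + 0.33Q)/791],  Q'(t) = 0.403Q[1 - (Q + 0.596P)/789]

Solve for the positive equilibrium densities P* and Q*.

Setting both brackets to zero gives the nullclines P + 0.33Q = 791 and 0.596P + Q = 789.
Substituting Q = 789 - 0.596P into the first: P(1 - 0.33·0.596) = 791 - 0.33·789.
So P* = 531/0.803 = 661, and then Q* = 789 - 0.596·661 = 395.

P* ≈ 661, Q* ≈ 395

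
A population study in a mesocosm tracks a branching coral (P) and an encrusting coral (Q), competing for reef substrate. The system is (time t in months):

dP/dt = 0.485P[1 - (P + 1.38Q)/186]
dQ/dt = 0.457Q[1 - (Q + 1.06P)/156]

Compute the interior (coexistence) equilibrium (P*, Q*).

P* ≈ 63.3, Q* ≈ 88.9

Setting both brackets to zero gives the nullclines P + 1.38Q = 186 and 1.06P + Q = 156.
Substituting Q = 156 - 1.06P into the first: P(1 - 1.38·1.06) = 186 - 1.38·156.
So P* = -29.3/-0.463 = 63.3, and then Q* = 156 - 1.06·63.3 = 88.9.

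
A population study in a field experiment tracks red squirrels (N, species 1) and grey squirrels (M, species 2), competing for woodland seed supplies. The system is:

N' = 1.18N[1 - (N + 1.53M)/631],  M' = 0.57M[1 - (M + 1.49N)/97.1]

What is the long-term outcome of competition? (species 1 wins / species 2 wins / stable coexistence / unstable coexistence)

species 1 excludes species 2

Compare the nullcline intercepts: K1/α12 = 631/1.53 = 412 > K2 = 97.1; K2/α21 = 97.1/1.49 = 65.2 < K1 = 631.
Since the inequalities point opposite ways, species 1 can invade but species 2 cannot.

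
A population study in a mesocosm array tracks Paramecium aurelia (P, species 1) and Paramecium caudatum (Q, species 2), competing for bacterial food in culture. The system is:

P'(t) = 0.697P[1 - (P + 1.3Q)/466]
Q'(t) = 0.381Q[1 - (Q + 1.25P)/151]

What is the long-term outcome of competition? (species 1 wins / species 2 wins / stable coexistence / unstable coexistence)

Compare the nullcline intercepts: K1/α12 = 466/1.3 = 358 > K2 = 151; K2/α21 = 151/1.25 = 121 < K1 = 466.
Since the inequalities point opposite ways, species 1 can invade but species 2 cannot.

species 1 excludes species 2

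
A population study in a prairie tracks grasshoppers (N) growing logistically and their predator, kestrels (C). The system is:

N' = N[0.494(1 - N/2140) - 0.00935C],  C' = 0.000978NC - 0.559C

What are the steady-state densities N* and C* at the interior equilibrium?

N* ≈ 572, C* ≈ 38.7

From dC/dt = 0 with C > 0: 0.000978N* = 0.559, so N* = 572.
Substitute into dN/dt = 0: 0.494(1 - 572/2140) = 0.00935C*.
The bracket is 0.733, giving C* = 0.362/0.00935 = 38.7.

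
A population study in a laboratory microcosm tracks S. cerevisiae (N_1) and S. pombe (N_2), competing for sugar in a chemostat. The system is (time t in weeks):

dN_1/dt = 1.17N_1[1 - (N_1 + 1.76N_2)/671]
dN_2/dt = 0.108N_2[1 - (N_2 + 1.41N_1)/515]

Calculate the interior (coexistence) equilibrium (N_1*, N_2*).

Setting both brackets to zero gives the nullclines N_1 + 1.76N_2 = 671 and 1.41N_1 + N_2 = 515.
Substituting N_2 = 515 - 1.41N_1 into the first: N_1(1 - 1.76·1.41) = 671 - 1.76·515.
So N_1* = -235/-1.48 = 159, and then N_2* = 515 - 1.41·159 = 291.

N_1* ≈ 159, N_2* ≈ 291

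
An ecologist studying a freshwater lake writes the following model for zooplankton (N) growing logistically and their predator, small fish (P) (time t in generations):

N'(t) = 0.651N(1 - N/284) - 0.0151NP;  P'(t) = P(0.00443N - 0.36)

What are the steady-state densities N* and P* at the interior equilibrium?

N* ≈ 81.3, P* ≈ 30.8

From dP/dt = 0 with P > 0: 0.00443N* = 0.36, so N* = 81.3.
Substitute into dN/dt = 0: 0.651(1 - 81.3/284) = 0.0151P*.
The bracket is 0.714, giving P* = 0.465/0.0151 = 30.8.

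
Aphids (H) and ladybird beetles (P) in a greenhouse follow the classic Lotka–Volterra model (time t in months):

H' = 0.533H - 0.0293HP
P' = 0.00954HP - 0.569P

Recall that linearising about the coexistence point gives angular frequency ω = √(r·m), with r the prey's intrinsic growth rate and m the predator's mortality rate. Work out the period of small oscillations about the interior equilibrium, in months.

Here r = 0.533 and m = 0.569, so r·m = 0.303.
ω = √0.303 = 0.551 per month, hence T = 2π/ω ≈ 11.4 months.

T ≈ 11.4 months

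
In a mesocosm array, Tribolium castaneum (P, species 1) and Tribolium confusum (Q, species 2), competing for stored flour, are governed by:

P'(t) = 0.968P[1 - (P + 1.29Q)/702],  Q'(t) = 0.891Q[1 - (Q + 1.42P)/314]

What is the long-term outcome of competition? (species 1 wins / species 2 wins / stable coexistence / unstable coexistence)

Compare the nullcline intercepts: K1/α12 = 702/1.29 = 544 > K2 = 314; K2/α21 = 314/1.42 = 221 < K1 = 702.
Since the inequalities point opposite ways, species 1 can invade but species 2 cannot.

species 1 excludes species 2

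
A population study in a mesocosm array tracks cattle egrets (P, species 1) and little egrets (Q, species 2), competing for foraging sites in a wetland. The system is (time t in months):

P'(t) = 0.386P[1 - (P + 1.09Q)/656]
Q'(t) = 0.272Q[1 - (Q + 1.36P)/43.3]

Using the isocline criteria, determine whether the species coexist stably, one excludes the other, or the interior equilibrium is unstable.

species 1 excludes species 2

Compare the nullcline intercepts: K1/α12 = 656/1.09 = 602 > K2 = 43.3; K2/α21 = 43.3/1.36 = 31.8 < K1 = 656.
Since the inequalities point opposite ways, species 1 can invade but species 2 cannot.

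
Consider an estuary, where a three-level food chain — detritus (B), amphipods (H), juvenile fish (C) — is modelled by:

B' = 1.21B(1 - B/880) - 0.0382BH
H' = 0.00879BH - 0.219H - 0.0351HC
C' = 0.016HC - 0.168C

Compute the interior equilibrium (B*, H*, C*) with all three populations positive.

B* ≈ 588, H* ≈ 10.5, C* ≈ 141

From dC/dt = 0: 0.016H* = 0.168, so H* = 10.5.
From dB/dt = 0: 1.21(1 - B*/880) = 0.0382·10.5, giving B* = 880·(1 - 0.331) = 588.
From dH/dt = 0: 0.00879·588 - 0.219 = 0.0351C*, so C* = 4.95/0.0351 = 141.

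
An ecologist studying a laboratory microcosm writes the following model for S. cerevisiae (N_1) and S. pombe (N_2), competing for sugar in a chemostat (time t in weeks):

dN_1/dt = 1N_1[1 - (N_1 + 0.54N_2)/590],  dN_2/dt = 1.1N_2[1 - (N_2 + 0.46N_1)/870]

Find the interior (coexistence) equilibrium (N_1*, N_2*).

Setting both brackets to zero gives the nullclines N_1 + 0.54N_2 = 590 and 0.46N_1 + N_2 = 870.
Substituting N_2 = 870 - 0.46N_1 into the first: N_1(1 - 0.54·0.46) = 590 - 0.54·870.
So N_1* = 120/0.752 = 160, and then N_2* = 870 - 0.46·160 = 796.

N_1* ≈ 160, N_2* ≈ 796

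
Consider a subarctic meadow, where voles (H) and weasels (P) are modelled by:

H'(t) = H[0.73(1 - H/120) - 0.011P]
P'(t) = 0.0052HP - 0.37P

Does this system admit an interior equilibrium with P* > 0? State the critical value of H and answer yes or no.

The predator equation gives dP/dt > 0 only when H > 0.37/0.0052 = 71.2.
Without the predator, H → K = 120. Since 120 > 71.2, the predator can invade and persist.

Threshold H = 71.2; K > 71.2, so yes, the predator persists.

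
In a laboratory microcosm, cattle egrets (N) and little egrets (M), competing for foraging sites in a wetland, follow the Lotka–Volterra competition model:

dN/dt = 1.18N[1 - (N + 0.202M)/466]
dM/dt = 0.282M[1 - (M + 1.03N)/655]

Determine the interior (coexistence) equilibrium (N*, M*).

Setting both brackets to zero gives the nullclines N + 0.202M = 466 and 1.03N + M = 655.
Substituting M = 655 - 1.03N into the first: N(1 - 0.202·1.03) = 466 - 0.202·655.
So N* = 334/0.792 = 421, and then M* = 655 - 1.03·421 = 221.

N* ≈ 421, M* ≈ 221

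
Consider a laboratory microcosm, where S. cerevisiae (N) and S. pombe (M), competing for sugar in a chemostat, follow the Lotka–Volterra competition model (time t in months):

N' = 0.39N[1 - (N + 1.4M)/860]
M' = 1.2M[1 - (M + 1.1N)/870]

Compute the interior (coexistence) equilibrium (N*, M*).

Setting both brackets to zero gives the nullclines N + 1.4M = 860 and 1.1N + M = 870.
Substituting M = 870 - 1.1N into the first: N(1 - 1.4·1.1) = 860 - 1.4·870.
So N* = -358/-0.54 = 663, and then M* = 870 - 1.1·663 = 141.

N* ≈ 663, M* ≈ 141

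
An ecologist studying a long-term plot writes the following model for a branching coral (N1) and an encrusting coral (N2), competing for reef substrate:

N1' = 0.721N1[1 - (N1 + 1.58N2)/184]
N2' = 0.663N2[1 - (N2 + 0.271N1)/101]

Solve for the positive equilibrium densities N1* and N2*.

Setting both brackets to zero gives the nullclines N1 + 1.58N2 = 184 and 0.271N1 + N2 = 101.
Substituting N2 = 101 - 0.271N1 into the first: N1(1 - 1.58·0.271) = 184 - 1.58·101.
So N1* = 24.4/0.572 = 42.7, and then N2* = 101 - 0.271·42.7 = 89.4.

N1* ≈ 42.7, N2* ≈ 89.4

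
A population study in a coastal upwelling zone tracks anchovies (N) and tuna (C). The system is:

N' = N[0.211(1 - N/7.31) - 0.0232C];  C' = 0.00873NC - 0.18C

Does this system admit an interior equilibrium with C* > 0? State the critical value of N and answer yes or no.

The predator equation gives dC/dt > 0 only when N > 0.18/0.00873 = 20.6.
Without the predator, N → K = 7.31. Since 7.31 < 20.6, the predator cannot invade.

Threshold N = 20.6; K < 20.6, so no, the predator goes extinct.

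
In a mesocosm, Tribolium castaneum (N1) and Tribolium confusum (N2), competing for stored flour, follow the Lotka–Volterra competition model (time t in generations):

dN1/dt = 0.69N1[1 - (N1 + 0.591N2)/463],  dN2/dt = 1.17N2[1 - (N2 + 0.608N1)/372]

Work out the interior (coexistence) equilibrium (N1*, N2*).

N1* ≈ 380, N2* ≈ 141

Setting both brackets to zero gives the nullclines N1 + 0.591N2 = 463 and 0.608N1 + N2 = 372.
Substituting N2 = 372 - 0.608N1 into the first: N1(1 - 0.591·0.608) = 463 - 0.591·372.
So N1* = 243/0.641 = 380, and then N2* = 372 - 0.608·380 = 141.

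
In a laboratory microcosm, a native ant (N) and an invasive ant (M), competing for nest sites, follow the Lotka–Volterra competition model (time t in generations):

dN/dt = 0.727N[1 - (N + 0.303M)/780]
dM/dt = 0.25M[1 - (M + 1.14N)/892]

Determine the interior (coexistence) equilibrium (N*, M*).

Setting both brackets to zero gives the nullclines N + 0.303M = 780 and 1.14N + M = 892.
Substituting M = 892 - 1.14N into the first: N(1 - 0.303·1.14) = 780 - 0.303·892.
So N* = 510/0.655 = 779, and then M* = 892 - 1.14·779 = 4.28.

N* ≈ 779, M* ≈ 4.28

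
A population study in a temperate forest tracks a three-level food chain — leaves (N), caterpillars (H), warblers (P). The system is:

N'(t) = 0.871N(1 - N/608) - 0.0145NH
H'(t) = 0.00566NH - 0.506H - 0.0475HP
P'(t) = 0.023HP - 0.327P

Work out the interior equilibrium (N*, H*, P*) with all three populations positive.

From dP/dt = 0: 0.023H* = 0.327, so H* = 14.2.
From dN/dt = 0: 0.871(1 - N*/608) = 0.0145·14.2, giving N* = 608·(1 - 0.237) = 464.
From dH/dt = 0: 0.00566·464 - 0.506 = 0.0475P*, so P* = 2.12/0.0475 = 44.6.

N* ≈ 464, H* ≈ 14.2, P* ≈ 44.6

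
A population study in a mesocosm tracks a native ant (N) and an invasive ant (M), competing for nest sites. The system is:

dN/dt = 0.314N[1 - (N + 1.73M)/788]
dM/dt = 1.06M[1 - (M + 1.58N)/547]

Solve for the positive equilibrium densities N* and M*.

Setting both brackets to zero gives the nullclines N + 1.73M = 788 and 1.58N + M = 547.
Substituting M = 547 - 1.58N into the first: N(1 - 1.73·1.58) = 788 - 1.73·547.
So N* = -158/-1.73 = 91.3, and then M* = 547 - 1.58·91.3 = 403.

N* ≈ 91.3, M* ≈ 403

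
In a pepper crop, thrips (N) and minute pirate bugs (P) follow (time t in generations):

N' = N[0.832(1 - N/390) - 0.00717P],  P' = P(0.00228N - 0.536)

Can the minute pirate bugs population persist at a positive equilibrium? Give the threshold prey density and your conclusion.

Threshold N = 235; K > 235, so yes, the predator persists.

The predator equation gives dP/dt > 0 only when N > 0.536/0.00228 = 235.
Without the predator, N → K = 390. Since 390 > 235, the predator can invade and persist.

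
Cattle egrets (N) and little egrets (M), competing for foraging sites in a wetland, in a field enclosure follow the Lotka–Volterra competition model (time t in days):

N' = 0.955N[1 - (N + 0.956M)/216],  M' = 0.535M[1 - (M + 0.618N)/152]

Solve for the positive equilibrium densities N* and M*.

N* ≈ 173, M* ≈ 45.2

Setting both brackets to zero gives the nullclines N + 0.956M = 216 and 0.618N + M = 152.
Substituting M = 152 - 0.618N into the first: N(1 - 0.956·0.618) = 216 - 0.956·152.
So N* = 70.7/0.409 = 173, and then M* = 152 - 0.618·173 = 45.2.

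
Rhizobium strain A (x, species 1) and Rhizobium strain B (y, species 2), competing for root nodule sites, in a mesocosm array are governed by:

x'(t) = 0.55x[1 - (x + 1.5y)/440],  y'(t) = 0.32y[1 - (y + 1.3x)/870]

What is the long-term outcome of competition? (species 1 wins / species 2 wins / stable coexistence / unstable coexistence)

species 2 excludes species 1

Compare the nullcline intercepts: K1/α12 = 440/1.5 = 293 < K2 = 870; K2/α21 = 870/1.3 = 669 > K1 = 440.
Since the inequalities point opposite ways, species 2 can invade but species 1 cannot.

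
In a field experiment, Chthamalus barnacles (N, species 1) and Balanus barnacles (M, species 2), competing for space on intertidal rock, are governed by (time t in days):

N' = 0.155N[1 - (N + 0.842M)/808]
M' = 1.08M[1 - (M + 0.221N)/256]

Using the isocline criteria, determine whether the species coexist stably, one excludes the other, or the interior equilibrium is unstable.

stable coexistence

Compare the nullcline intercepts: K1/α12 = 808/0.842 = 960 > K2 = 256; K2/α21 = 256/0.221 = 1160 > K1 = 808.
Since both inequalities hold, each species can invade when rare, so the interior equilibrium is stable.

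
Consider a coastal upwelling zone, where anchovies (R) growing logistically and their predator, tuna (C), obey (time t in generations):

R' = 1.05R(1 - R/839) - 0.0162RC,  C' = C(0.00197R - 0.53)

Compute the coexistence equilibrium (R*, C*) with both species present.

From dC/dt = 0 with C > 0: 0.00197R* = 0.53, so R* = 269.
Substitute into dR/dt = 0: 1.05(1 - 269/839) = 0.0162C*.
The bracket is 0.679, giving C* = 0.713/0.0162 = 44.

R* ≈ 269, C* ≈ 44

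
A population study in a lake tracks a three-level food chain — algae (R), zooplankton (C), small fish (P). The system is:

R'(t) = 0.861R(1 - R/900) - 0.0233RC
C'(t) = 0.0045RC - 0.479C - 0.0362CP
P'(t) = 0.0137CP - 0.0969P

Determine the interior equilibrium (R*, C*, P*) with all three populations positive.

R* ≈ 728, C* ≈ 7.07, P* ≈ 77.2

From dP/dt = 0: 0.0137C* = 0.0969, so C* = 7.07.
From dR/dt = 0: 0.861(1 - R*/900) = 0.0233·7.07, giving R* = 900·(1 - 0.191) = 728.
From dC/dt = 0: 0.0045·728 - 0.479 = 0.0362P*, so P* = 2.8/0.0362 = 77.2.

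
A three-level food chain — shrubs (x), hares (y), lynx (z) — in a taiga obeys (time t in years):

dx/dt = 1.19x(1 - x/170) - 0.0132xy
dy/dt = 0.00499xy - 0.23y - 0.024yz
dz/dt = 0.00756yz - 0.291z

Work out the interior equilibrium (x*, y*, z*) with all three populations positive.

From dz/dt = 0: 0.00756y* = 0.291, so y* = 38.5.
From dx/dt = 0: 1.19(1 - x*/170) = 0.0132·38.5, giving x* = 170·(1 - 0.427) = 97.4.
From dy/dt = 0: 0.00499·97.4 - 0.23 = 0.024z*, so z* = 0.256/0.024 = 10.7.

x* ≈ 97.4, y* ≈ 38.5, z* ≈ 10.7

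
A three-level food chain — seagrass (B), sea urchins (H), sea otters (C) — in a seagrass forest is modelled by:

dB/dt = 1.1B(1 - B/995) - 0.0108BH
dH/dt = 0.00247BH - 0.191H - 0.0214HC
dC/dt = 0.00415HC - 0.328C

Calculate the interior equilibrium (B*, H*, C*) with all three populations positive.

B* ≈ 223, H* ≈ 79, C* ≈ 16.8

From dC/dt = 0: 0.00415H* = 0.328, so H* = 79.
From dB/dt = 0: 1.1(1 - B*/995) = 0.0108·79, giving B* = 995·(1 - 0.776) = 223.
From dH/dt = 0: 0.00247·223 - 0.191 = 0.0214C*, so C* = 0.36/0.0214 = 16.8.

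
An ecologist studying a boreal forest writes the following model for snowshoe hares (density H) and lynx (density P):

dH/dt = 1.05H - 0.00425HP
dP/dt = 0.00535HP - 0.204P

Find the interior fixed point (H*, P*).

Set dP/dt = 0 with P > 0: 0.00535H - 0.204 = 0, so H* = 0.204/0.00535 = 38.1.
Set dH/dt = 0 with H > 0: 1.05 - 0.00425P = 0, so P* = 1.05/0.00425 = 247.

H* ≈ 38.1, P* ≈ 247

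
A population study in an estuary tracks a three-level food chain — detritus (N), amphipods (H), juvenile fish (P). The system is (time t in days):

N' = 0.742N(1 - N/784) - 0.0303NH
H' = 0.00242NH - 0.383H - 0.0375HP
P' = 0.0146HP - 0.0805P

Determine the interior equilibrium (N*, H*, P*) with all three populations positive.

From dP/dt = 0: 0.0146H* = 0.0805, so H* = 5.51.
From dN/dt = 0: 0.742(1 - N*/784) = 0.0303·5.51, giving N* = 784·(1 - 0.225) = 607.
From dH/dt = 0: 0.00242·607 - 0.383 = 0.0375P*, so P* = 1.09/0.0375 = 29.

N* ≈ 607, H* ≈ 5.51, P* ≈ 29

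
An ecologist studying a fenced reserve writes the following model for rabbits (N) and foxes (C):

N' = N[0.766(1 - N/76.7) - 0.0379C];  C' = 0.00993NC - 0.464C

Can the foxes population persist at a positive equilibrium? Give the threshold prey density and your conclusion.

The predator equation gives dC/dt > 0 only when N > 0.464/0.00993 = 46.7.
Without the predator, N → K = 76.7. Since 76.7 > 46.7, the predator can invade and persist.

Threshold N = 46.7; K > 46.7, so yes, the predator persists.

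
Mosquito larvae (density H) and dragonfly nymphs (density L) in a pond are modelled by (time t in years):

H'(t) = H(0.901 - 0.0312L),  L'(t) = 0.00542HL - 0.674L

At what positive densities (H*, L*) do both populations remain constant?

Set dL/dt = 0 with L > 0: 0.00542H - 0.674 = 0, so H* = 0.674/0.00542 = 124.
Set dH/dt = 0 with H > 0: 0.901 - 0.0312L = 0, so L* = 0.901/0.0312 = 28.9.

H* ≈ 124, L* ≈ 28.9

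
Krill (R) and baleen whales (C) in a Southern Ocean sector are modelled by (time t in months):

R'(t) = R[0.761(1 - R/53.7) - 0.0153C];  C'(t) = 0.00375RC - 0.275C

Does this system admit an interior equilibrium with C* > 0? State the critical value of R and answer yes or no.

The predator equation gives dC/dt > 0 only when R > 0.275/0.00375 = 73.3.
Without the predator, R → K = 53.7. Since 53.7 < 73.3, the predator cannot invade.

Threshold R = 73.3; K < 73.3, so no, the predator goes extinct.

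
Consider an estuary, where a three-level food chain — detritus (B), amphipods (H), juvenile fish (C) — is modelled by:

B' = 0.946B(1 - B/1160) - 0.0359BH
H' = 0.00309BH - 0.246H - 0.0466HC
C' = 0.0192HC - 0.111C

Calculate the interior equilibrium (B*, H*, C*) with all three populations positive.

B* ≈ 906, H* ≈ 5.78, C* ≈ 54.8

From dC/dt = 0: 0.0192H* = 0.111, so H* = 5.78.
From dB/dt = 0: 0.946(1 - B*/1160) = 0.0359·5.78, giving B* = 1160·(1 - 0.219) = 906.
From dH/dt = 0: 0.00309·906 - 0.246 = 0.0466C*, so C* = 2.55/0.0466 = 54.8.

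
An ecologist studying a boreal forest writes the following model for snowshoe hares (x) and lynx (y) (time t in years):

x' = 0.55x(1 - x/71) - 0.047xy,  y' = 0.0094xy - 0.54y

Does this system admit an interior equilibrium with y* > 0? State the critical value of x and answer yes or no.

Threshold x = 57.4; K > 57.4, so yes, the predator persists.

The predator equation gives dy/dt > 0 only when x > 0.54/0.0094 = 57.4.
Without the predator, x → K = 71. Since 71 > 57.4, the predator can invade and persist.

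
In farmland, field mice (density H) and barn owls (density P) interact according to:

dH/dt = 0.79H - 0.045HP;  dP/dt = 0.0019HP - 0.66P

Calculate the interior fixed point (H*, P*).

Set dP/dt = 0 with P > 0: 0.0019H - 0.66 = 0, so H* = 0.66/0.0019 = 347.
Set dH/dt = 0 with H > 0: 0.79 - 0.045P = 0, so P* = 0.79/0.045 = 17.6.

H* ≈ 347, P* ≈ 17.6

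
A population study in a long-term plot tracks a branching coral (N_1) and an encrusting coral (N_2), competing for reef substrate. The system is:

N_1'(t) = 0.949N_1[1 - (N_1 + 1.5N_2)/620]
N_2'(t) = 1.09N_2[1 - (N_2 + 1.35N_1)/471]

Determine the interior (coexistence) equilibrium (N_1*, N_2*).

Setting both brackets to zero gives the nullclines N_1 + 1.5N_2 = 620 and 1.35N_1 + N_2 = 471.
Substituting N_2 = 471 - 1.35N_1 into the first: N_1(1 - 1.5·1.35) = 620 - 1.5·471.
So N_1* = -86.5/-1.03 = 84.4, and then N_2* = 471 - 1.35·84.4 = 357.

N_1* ≈ 84.4, N_2* ≈ 357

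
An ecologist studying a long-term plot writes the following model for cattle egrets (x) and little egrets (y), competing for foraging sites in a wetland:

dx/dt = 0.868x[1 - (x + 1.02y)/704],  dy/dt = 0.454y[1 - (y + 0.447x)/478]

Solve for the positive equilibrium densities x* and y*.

x* ≈ 398, y* ≈ 300

Setting both brackets to zero gives the nullclines x + 1.02y = 704 and 0.447x + y = 478.
Substituting y = 478 - 0.447x into the first: x(1 - 1.02·0.447) = 704 - 1.02·478.
So x* = 216/0.544 = 398, and then y* = 478 - 0.447·398 = 300.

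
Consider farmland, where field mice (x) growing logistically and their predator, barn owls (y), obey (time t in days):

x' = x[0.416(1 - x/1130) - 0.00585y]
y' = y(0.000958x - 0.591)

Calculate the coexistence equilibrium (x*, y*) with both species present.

From dy/dt = 0 with y > 0: 0.000958x* = 0.591, so x* = 617.
Substitute into dx/dt = 0: 0.416(1 - 617/1130) = 0.00585y*.
The bracket is 0.454, giving y* = 0.189/0.00585 = 32.3.

x* ≈ 617, y* ≈ 32.3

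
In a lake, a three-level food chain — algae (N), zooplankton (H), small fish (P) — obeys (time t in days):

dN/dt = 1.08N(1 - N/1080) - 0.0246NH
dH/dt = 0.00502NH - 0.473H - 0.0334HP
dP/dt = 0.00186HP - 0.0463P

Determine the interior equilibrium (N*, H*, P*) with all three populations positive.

N* ≈ 468, H* ≈ 24.9, P* ≈ 56.1

From dP/dt = 0: 0.00186H* = 0.0463, so H* = 24.9.
From dN/dt = 0: 1.08(1 - N*/1080) = 0.0246·24.9, giving N* = 1080·(1 - 0.567) = 468.
From dH/dt = 0: 0.00502·468 - 0.473 = 0.0334P*, so P* = 1.87/0.0334 = 56.1.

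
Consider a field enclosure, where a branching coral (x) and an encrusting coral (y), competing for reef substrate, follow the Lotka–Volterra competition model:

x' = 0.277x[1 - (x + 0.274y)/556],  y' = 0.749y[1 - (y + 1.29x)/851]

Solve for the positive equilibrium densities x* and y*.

Setting both brackets to zero gives the nullclines x + 0.274y = 556 and 1.29x + y = 851.
Substituting y = 851 - 1.29x into the first: x(1 - 0.274·1.29) = 556 - 0.274·851.
So x* = 323/0.647 = 499, and then y* = 851 - 1.29·499 = 207.

x* ≈ 499, y* ≈ 207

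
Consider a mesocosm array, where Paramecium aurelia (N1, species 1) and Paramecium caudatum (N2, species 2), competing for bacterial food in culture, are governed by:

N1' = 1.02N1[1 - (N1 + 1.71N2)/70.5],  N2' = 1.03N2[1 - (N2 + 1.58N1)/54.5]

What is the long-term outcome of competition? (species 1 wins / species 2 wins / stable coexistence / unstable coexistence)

unstable coexistence (outcome depends on initial conditions)

Compare the nullcline intercepts: K1/α12 = 70.5/1.71 = 41.2 < K2 = 54.5; K2/α21 = 54.5/1.58 = 34.5 < K1 = 70.5.
Since both are reversed, neither can invade when rare; the interior point is a saddle.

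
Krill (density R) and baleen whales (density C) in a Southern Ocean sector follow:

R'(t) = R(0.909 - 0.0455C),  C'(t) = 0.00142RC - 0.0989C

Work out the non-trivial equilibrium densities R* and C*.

R* ≈ 69.6, C* ≈ 20

Set dC/dt = 0 with C > 0: 0.00142R - 0.0989 = 0, so R* = 0.0989/0.00142 = 69.6.
Set dR/dt = 0 with R > 0: 0.909 - 0.0455C = 0, so C* = 0.909/0.0455 = 20.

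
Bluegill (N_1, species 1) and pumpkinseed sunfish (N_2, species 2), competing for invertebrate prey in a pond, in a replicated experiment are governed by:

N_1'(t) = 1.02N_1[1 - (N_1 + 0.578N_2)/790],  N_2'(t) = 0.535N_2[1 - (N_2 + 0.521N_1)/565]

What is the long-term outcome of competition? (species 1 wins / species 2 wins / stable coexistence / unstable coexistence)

stable coexistence

Compare the nullcline intercepts: K1/α12 = 790/0.578 = 1370 > K2 = 565; K2/α21 = 565/0.521 = 1080 > K1 = 790.
Since both inequalities hold, each species can invade when rare, so the interior equilibrium is stable.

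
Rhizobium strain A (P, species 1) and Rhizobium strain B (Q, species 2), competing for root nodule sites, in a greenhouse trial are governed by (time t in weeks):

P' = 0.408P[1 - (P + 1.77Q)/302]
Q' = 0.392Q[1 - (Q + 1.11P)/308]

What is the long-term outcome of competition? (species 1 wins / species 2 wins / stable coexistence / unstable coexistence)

unstable coexistence (outcome depends on initial conditions)

Compare the nullcline intercepts: K1/α12 = 302/1.77 = 171 < K2 = 308; K2/α21 = 308/1.11 = 277 < K1 = 302.
Since both are reversed, neither can invade when rare; the interior point is a saddle.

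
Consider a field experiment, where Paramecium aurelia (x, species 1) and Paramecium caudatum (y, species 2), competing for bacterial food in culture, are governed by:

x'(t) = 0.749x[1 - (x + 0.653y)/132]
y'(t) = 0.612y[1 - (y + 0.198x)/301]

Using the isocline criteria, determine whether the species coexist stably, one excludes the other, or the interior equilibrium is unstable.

species 2 excludes species 1

Compare the nullcline intercepts: K1/α12 = 132/0.653 = 202 < K2 = 301; K2/α21 = 301/0.198 = 1520 > K1 = 132.
Since the inequalities point opposite ways, species 2 can invade but species 1 cannot.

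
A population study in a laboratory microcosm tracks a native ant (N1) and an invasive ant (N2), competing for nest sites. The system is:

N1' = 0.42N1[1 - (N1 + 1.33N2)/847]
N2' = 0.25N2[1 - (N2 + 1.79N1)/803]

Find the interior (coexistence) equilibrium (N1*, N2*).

N1* ≈ 160, N2* ≈ 516

Setting both brackets to zero gives the nullclines N1 + 1.33N2 = 847 and 1.79N1 + N2 = 803.
Substituting N2 = 803 - 1.79N1 into the first: N1(1 - 1.33·1.79) = 847 - 1.33·803.
So N1* = -221/-1.38 = 160, and then N2* = 803 - 1.79·160 = 516.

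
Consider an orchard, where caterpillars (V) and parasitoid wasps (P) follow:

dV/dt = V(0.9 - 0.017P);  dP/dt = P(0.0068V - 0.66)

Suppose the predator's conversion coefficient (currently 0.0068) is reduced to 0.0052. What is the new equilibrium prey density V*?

At the interior fixed point, setting dP/dt = 0 with P > 0 fixes V* = (predator death rate)/(VP coefficient) — independent of the other coefficients.
With the change, V* = 0.66/0.0052 = 127; it rises from 97.1.

V* ≈ 127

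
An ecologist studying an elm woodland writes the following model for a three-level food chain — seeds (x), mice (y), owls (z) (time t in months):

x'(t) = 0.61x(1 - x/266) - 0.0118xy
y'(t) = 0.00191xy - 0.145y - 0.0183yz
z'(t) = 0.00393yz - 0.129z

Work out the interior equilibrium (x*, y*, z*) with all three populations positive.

From dz/dt = 0: 0.00393y* = 0.129, so y* = 32.8.
From dx/dt = 0: 0.61(1 - x*/266) = 0.0118·32.8, giving x* = 266·(1 - 0.635) = 97.1.
From dy/dt = 0: 0.00191·97.1 - 0.145 = 0.0183z*, so z* = 0.0405/0.0183 = 2.21.

x* ≈ 97.1, y* ≈ 32.8, z* ≈ 2.21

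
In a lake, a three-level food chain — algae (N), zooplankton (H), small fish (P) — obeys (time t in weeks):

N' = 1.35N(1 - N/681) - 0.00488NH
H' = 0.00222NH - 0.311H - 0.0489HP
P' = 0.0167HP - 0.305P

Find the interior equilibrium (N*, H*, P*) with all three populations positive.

N* ≈ 636, H* ≈ 18.3, P* ≈ 22.5

From dP/dt = 0: 0.0167H* = 0.305, so H* = 18.3.
From dN/dt = 0: 1.35(1 - N*/681) = 0.00488·18.3, giving N* = 681·(1 - 0.066) = 636.
From dH/dt = 0: 0.00222·636 - 0.311 = 0.0489P*, so P* = 1.1/0.0489 = 22.5.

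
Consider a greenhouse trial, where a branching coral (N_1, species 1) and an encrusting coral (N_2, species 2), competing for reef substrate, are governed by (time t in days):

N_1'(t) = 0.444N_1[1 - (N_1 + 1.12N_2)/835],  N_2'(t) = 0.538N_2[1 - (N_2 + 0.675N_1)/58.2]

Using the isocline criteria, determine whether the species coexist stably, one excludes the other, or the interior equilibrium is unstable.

Compare the nullcline intercepts: K1/α12 = 835/1.12 = 746 > K2 = 58.2; K2/α21 = 58.2/0.675 = 86.2 < K1 = 835.
Since the inequalities point opposite ways, species 1 can invade but species 2 cannot.

species 1 excludes species 2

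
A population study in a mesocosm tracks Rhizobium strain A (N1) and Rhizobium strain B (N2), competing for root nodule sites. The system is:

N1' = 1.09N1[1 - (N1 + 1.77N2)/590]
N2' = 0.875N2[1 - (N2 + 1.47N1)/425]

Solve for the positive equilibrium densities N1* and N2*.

N1* ≈ 101, N2* ≈ 276

Setting both brackets to zero gives the nullclines N1 + 1.77N2 = 590 and 1.47N1 + N2 = 425.
Substituting N2 = 425 - 1.47N1 into the first: N1(1 - 1.77·1.47) = 590 - 1.77·425.
So N1* = -162/-1.6 = 101, and then N2* = 425 - 1.47·101 = 276.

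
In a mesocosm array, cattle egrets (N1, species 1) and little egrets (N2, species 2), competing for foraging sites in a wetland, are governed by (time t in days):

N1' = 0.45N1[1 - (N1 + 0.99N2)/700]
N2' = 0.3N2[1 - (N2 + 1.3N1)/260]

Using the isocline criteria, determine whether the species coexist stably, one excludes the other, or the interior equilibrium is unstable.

Compare the nullcline intercepts: K1/α12 = 700/0.99 = 707 > K2 = 260; K2/α21 = 260/1.3 = 200 < K1 = 700.
Since the inequalities point opposite ways, species 1 can invade but species 2 cannot.

species 1 excludes species 2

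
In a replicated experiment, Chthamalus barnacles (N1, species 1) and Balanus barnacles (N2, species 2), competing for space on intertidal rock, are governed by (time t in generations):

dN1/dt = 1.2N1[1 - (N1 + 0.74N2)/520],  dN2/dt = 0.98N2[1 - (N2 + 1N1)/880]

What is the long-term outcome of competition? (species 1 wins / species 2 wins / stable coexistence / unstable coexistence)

Compare the nullcline intercepts: K1/α12 = 520/0.74 = 703 < K2 = 880; K2/α21 = 880/1 = 880 > K1 = 520.
Since the inequalities point opposite ways, species 2 can invade but species 1 cannot.

species 2 excludes species 1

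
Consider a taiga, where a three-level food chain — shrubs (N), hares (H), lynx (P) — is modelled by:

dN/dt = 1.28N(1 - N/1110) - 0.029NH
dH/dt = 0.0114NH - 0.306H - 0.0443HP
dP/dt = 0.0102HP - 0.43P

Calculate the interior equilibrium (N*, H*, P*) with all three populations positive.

N* ≈ 49.8, H* ≈ 42.2, P* ≈ 5.91

From dP/dt = 0: 0.0102H* = 0.43, so H* = 42.2.
From dN/dt = 0: 1.28(1 - N*/1110) = 0.029·42.2, giving N* = 1110·(1 - 0.955) = 49.8.
From dH/dt = 0: 0.0114·49.8 - 0.306 = 0.0443P*, so P* = 0.262/0.0443 = 5.91.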